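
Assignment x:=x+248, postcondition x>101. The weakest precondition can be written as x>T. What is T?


Formula: wp(x:=E, P) = P[E/x] (substitute E for x in postcondition)
Step 1: Postcondition: x>101
Step 2: Substitute x+248 for x: x+248>101
Step 3: Solve for x: x > 101-248 = -147

-147


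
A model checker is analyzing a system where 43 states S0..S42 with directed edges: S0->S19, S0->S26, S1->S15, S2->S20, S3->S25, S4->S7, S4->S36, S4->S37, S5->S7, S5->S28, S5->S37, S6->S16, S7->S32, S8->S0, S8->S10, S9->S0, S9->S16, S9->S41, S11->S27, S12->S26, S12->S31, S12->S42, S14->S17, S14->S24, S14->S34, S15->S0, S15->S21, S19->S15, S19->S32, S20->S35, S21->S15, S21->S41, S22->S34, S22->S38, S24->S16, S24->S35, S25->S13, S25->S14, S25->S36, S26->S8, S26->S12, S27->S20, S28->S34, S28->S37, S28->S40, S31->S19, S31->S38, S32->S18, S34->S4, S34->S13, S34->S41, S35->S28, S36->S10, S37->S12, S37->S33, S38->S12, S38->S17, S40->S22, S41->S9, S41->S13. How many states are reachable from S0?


BFS from S0:
  layer 0: {S0}
  layer 1: {S19, S26}
  layer 2: {S8, S12, S15, S32}
  layer 3: {S10, S18, S21, S31, S42}
  layer 4: {S38, S41}
  layer 5: {S9, S13, S17}
  layer 6: {S16}
Reachable set: {S0, S8, S9, S10, S12, S13, S15, S16, S17, S18, S19, S21, S26, S31, S32, S38, S41, S42}
Count = 18

18


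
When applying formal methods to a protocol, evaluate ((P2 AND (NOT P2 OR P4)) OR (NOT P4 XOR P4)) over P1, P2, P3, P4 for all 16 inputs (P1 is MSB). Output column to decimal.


Formula: ((P2 AND (NOT P2 OR P4)) OR (NOT P4 XOR P4)) over P1, P2, P3, P4 (16 rows)
Evaluate each row (bits = P1,P2,P3,P4, MSB first):
  row 0 [0000]: ((0 AND (NOT 0 OR 0)) OR (NOT 0 XOR 0)) -> 1
  row 1 [0001]: ((0 AND (NOT 0 OR 1)) OR (NOT 1 XOR 1)) -> 1
  row 2 [0010]: ((0 AND (NOT 0 OR 0)) OR (NOT 0 XOR 0)) -> 1
  row 3 [0011]: ((0 AND (NOT 0 OR 1)) OR (NOT 1 XOR 1)) -> 1
  row 4 [0100]: ((1 AND (NOT 1 OR 0)) OR (NOT 0 XOR 0)) -> 1
  row 5 [0101]: ((1 AND (NOT 1 OR 1)) OR (NOT 1 XOR 1)) -> 1
  row 6 [0110]: ((1 AND (NOT 1 OR 0)) OR (NOT 0 XOR 0)) -> 1
  row 7 [0111]: ((1 AND (NOT 1 OR 1)) OR (NOT 1 XOR 1)) -> 1
  row 8 [1000]: ((0 AND (NOT 0 OR 0)) OR (NOT 0 XOR 0)) -> 1
  row 9 [1001]: ((0 AND (NOT 0 OR 1)) OR (NOT 1 XOR 1)) -> 1
  row 10 [1010]: ((0 AND (NOT 0 OR 0)) OR (NOT 0 XOR 0)) -> 1
  row 11 [1011]: ((0 AND (NOT 0 OR 1)) OR (NOT 1 XOR 1)) -> 1
  row 12 [1100]: ((1 AND (NOT 1 OR 0)) OR (NOT 0 XOR 0)) -> 1
  row 13 [1101]: ((1 AND (NOT 1 OR 1)) OR (NOT 1 XOR 1)) -> 1
  row 14 [1110]: ((1 AND (NOT 1 OR 0)) OR (NOT 0 XOR 0)) -> 1
  row 15 [1111]: ((1 AND (NOT 1 OR 1)) OR (NOT 1 XOR 1)) -> 1
Full result column, 4 rows per line (P1,P2 fixed per line; P3,P4 runs 00..11 left to right):
  rows 0-3 [P1,P2=00]: 1111  = hex F
  rows 4-7 [P1,P2=01]: 1111  = hex F
  rows 8-11 [P1,P2=10]: 1111  = hex F
  rows 12-15 [P1,P2=11]: 1111  = hex F
Output column (row 0 .. row 15) = 1111111111111111
Output column grouped in 4s = 1111 1111 1111 1111 = 0xFFFF
Convert to decimal digit by digit (value = value*16 + digit):
  F -> 15
  15*16 + 15 (F) = 255
  255*16 + 15 (F) = 4095
  4095*16 + 15 (F) = 65535
Decimal = 65535

65535


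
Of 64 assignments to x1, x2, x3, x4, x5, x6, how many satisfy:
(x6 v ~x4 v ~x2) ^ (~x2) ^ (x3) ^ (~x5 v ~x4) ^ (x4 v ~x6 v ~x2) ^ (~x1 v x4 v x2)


CNF with 6 clauses over 6 vars (64 assignments).
An assignment satisfies CNF iff every clause has >=1 true literal.
Check each row (bits = x1,x2,x3,x4,x5,x6; clause T/F shown):
  row 0 [000000]: clauses=TTFTTT -> 0
  row 1 [000001]: clauses=TTFTTT -> 0
  row 2 [000010]: clauses=TTFTTT -> 0
  row 3 [000011]: clauses=TTFTTT -> 0
  row 4 [000100]: clauses=TTFTTT -> 0
  (every remaining row is evaluated the same way; all 64 results are listed next)
Full result column, 8 rows per line (x1,x2,x3 fixed per line; x4,x5,x6 runs 000..111 left to right):
  rows 0-7 [x1,x2,x3=000]: 00000000  (ones: 0)
  rows 8-15 [x1,x2,x3=001]: 11111100  (ones: 6)
  rows 16-23 [x1,x2,x3=010]: 00000000  (ones: 0)
  rows 24-31 [x1,x2,x3=011]: 00000000  (ones: 0)
  rows 32-39 [x1,x2,x3=100]: 00000000  (ones: 0)
  rows 40-47 [x1,x2,x3=101]: 00001100  (ones: 2)
  rows 48-55 [x1,x2,x3=110]: 00000000  (ones: 0)
  rows 56-63 [x1,x2,x3=111]: 00000000  (ones: 0)
Satisfying assignments = 0+6+0+0+0+2+0+0 = 8

8


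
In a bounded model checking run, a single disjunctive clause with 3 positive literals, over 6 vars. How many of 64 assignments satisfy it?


Step 1: Total=2^6=64
Step 2: Unsat when all 3 false: 2^3=8
Step 3: Sat=64-8=56

56


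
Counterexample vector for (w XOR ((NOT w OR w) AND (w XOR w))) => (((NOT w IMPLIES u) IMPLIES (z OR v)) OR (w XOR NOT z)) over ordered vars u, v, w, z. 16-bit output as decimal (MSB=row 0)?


F1 = (w XOR ((NOT w OR w) AND (w XOR w)))
F2 = (((NOT w IMPLIES u) IMPLIES (z OR v)) OR (w XOR NOT z))
Counterexample to F1=>F2 is where F1=1 and F2=0.
Evaluate each row (bits = u,v,w,z, MSB first):
  row 0 [0000]: F1=0 F2=1 -> F1&~F2 -> 0
  row 1 [0001]: F1=0 F2=1 -> F1&~F2 -> 0
  row 2 [0010]: F1=1 F2=0 -> F1&~F2 -> 1
  row 3 [0011]: F1=1 F2=1 -> F1&~F2 -> 0
  row 4 [0100]: F1=0 F2=1 -> F1&~F2 -> 0
  row 5 [0101]: F1=0 F2=1 -> F1&~F2 -> 0
  row 6 [0110]: F1=1 F2=1 -> F1&~F2 -> 0
  row 7 [0111]: F1=1 F2=1 -> F1&~F2 -> 0
  row 8 [1000]: F1=0 F2=1 -> F1&~F2 -> 0
  row 9 [1001]: F1=0 F2=1 -> F1&~F2 -> 0
  row 10 [1010]: F1=1 F2=0 -> F1&~F2 -> 1
  row 11 [1011]: F1=1 F2=1 -> F1&~F2 -> 0
  row 12 [1100]: F1=0 F2=1 -> F1&~F2 -> 0
  row 13 [1101]: F1=0 F2=1 -> F1&~F2 -> 0
  row 14 [1110]: F1=1 F2=1 -> F1&~F2 -> 0
  row 15 [1111]: F1=1 F2=1 -> F1&~F2 -> 0
Full result column, 4 rows per line (u,v fixed per line; w,z runs 00..11 left to right):
  rows 0-3 [u,v=00]: 0010  = hex 2
  rows 4-7 [u,v=01]: 0000  = hex 0
  rows 8-11 [u,v=10]: 0010  = hex 2
  rows 12-15 [u,v=11]: 0000  = hex 0
Counterexample vector (row 0 .. row 15) = 0010000000100000
Output column grouped in 4s = 0010 0000 0010 0000 = 0x2020
Convert to decimal digit by digit (value = value*16 + digit):
  2 -> 2
  2*16 + 0 = 32
  32*16 + 2 = 514
  514*16 + 0 = 8224
Decimal = 8224

8224


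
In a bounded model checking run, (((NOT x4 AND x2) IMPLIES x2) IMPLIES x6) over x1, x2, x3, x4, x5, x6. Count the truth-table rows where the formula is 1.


Formula: (((NOT x4 AND x2) IMPLIES x2) IMPLIES x6) over 6 vars (64 rows)
Evaluate each row (x1, x2, x3, x4, x5, x6 as bits, MSB first):
  row 0 [000000]: (((NOT 0 AND 0) IMPLIES 0) IMPLIES 0) -> 0
  row 1 [000001]: (((NOT 0 AND 0) IMPLIES 0) IMPLIES 1) -> 1
  row 2 [000010]: (((NOT 0 AND 0) IMPLIES 0) IMPLIES 0) -> 0
  row 3 [000011]: (((NOT 0 AND 0) IMPLIES 0) IMPLIES 1) -> 1
  row 4 [000100]: (((NOT 1 AND 0) IMPLIES 0) IMPLIES 0) -> 0
  (every remaining row is evaluated the same way; all 64 results are listed next)
Full result column, 8 rows per line (x1,x2,x3 fixed per line; x4,x5,x6 runs 000..111 left to right):
  rows 0-7 [x1,x2,x3=000]: 01010101  (ones: 4)
  rows 8-15 [x1,x2,x3=001]: 01010101  (ones: 4)
  rows 16-23 [x1,x2,x3=010]: 01010101  (ones: 4)
  rows 24-31 [x1,x2,x3=011]: 01010101  (ones: 4)
  rows 32-39 [x1,x2,x3=100]: 01010101  (ones: 4)
  rows 40-47 [x1,x2,x3=101]: 01010101  (ones: 4)
  rows 48-55 [x1,x2,x3=110]: 01010101  (ones: 4)
  rows 56-63 [x1,x2,x3=111]: 01010101  (ones: 4)
Count of 1-rows = 4+4+4+4+4+4+4+4 = 32

32


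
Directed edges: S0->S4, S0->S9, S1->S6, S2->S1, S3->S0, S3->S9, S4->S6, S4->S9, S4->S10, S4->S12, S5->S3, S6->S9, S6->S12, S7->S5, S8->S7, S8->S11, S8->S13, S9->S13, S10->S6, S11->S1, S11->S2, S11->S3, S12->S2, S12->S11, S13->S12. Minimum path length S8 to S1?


BFS layer-by-layer from S8:
  dist 0: {S8}
  dist 1: {S7, S11, S13}
  dist 2: {S1, S2, S3, S5, S12}
  -> S1 reached at distance 2
Shortest path length = 2

2


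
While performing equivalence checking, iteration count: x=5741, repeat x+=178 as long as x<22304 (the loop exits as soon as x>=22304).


Step 1: x goes from 5741 toward 22304 by 178; the body runs while x<22304, so iterations = ceil((bound-start)/step)
Step 2: Distance=16563
Step 3: ceil(16563/178)=94

94


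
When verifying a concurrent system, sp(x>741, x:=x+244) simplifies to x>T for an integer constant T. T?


Formula: sp(P, x:=E) = exists old_x. (x = E[old_x/x]) AND P[old_x/x] (old_x is the value of x before the assignment; eliminate old_x by solving x = E[old_x/x] for old_x)
Step 1: Precondition P: x>741, i.e. old_x > 741
Step 2: Assignment gives x = old_x + 244, so old_x = x - 244
Step 3: Substitute into P: x - 244 > 741
Step 4: Simplify: x > 741+244 = 985

985


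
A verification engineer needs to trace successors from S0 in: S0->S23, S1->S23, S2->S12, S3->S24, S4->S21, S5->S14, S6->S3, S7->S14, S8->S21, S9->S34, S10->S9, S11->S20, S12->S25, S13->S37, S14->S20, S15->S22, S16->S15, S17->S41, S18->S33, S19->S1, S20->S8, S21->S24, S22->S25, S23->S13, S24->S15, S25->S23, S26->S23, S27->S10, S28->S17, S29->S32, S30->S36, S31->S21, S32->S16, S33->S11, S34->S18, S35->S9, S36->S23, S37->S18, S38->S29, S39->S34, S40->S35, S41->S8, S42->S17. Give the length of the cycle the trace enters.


Trace from S0 until a state repeats:
  S0 -> S23 -> S13 -> S37 -> S18 -> S33 -> S11 -> S20 -> S8 -> S21 -> S24 -> S15 -> S22 -> S25 -> S23
S23 first seen at step 1, revisited at step 14.
Cycle length = 14 - 1 = 13

13


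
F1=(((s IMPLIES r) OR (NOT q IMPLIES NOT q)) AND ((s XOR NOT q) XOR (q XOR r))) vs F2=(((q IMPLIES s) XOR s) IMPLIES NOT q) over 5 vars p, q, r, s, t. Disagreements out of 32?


F1 = (((s IMPLIES r) OR (NOT q IMPLIES NOT q)) AND ((s XOR NOT q) XOR (q XOR r)))
F2 = (((q IMPLIES s) XOR s) IMPLIES NOT q)
Evaluate both on each of 32 rows (bits = p,q,r,s,t):
  row 0 [00000]: F1=1 F2=1 -> 0
  row 1 [00001]: F1=1 F2=1 -> 0
  row 2 [00010]: F1=0 F2=1 (differ) -> 1
  row 3 [00011]: F1=0 F2=1 (differ) -> 1
  row 4 [00100]: F1=0 F2=1 (differ) -> 1
  row 5 [00101]: F1=0 F2=1 (differ) -> 1
  row 6 [00110]: F1=1 F2=1 -> 0
  row 7 [00111]: F1=1 F2=1 -> 0
  row 8 [01000]: F1=1 F2=1 -> 0
  row 9 [01001]: F1=1 F2=1 -> 0
  row 10 [01010]: F1=0 F2=1 (differ) -> 1
  row 11 [01011]: F1=0 F2=1 (differ) -> 1
  row 12 [01100]: F1=0 F2=1 (differ) -> 1
  row 13 [01101]: F1=0 F2=1 (differ) -> 1
  row 14 [01110]: F1=1 F2=1 -> 0
  row 15 [01111]: F1=1 F2=1 -> 0
  row 16 [10000]: F1=1 F2=1 -> 0
  row 17 [10001]: F1=1 F2=1 -> 0
  row 18 [10010]: F1=0 F2=1 (differ) -> 1
  row 19 [10011]: F1=0 F2=1 (differ) -> 1
  row 20 [10100]: F1=0 F2=1 (differ) -> 1
  row 21 [10101]: F1=0 F2=1 (differ) -> 1
  row 22 [10110]: F1=1 F2=1 -> 0
  row 23 [10111]: F1=1 F2=1 -> 0
  row 24 [11000]: F1=1 F2=1 -> 0
  row 25 [11001]: F1=1 F2=1 -> 0
  row 26 [11010]: F1=0 F2=1 (differ) -> 1
  row 27 [11011]: F1=0 F2=1 (differ) -> 1
  row 28 [11100]: F1=0 F2=1 (differ) -> 1
  row 29 [11101]: F1=0 F2=1 (differ) -> 1
  row 30 [11110]: F1=1 F2=1 -> 0
  row 31 [11111]: F1=1 F2=1 -> 0
Full result column, 8 rows per line (p,q fixed per line; r,s,t runs 000..111 left to right):
  rows 0-7 [p,q=00]: 00111100  (ones: 4)
  rows 8-15 [p,q=01]: 00111100  (ones: 4)
  rows 16-23 [p,q=10]: 00111100  (ones: 4)
  rows 24-31 [p,q=11]: 00111100  (ones: 4)
Disagreements = 4+4+4+4 = 16

16


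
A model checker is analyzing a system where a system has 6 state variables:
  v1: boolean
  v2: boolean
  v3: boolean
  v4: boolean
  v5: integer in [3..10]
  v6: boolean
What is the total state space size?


State space = product of domain sizes of all variables.
Domain sizes:
  v1 (boolean): 2
  v2 (boolean): 2
  v3 (boolean): 2
  v4 (boolean): 2
  v5 (integer in [3..10]): 8
  v6 (boolean): 2
Product = 2 * 2 * 2 * 2 * 8 * 2 = 256

256


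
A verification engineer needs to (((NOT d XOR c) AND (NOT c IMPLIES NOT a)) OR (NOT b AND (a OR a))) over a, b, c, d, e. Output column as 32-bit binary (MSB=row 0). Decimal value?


Formula: (((NOT d XOR c) AND (NOT c IMPLIES NOT a)) OR (NOT b AND (a OR a))) over a, b, c, d, e (32 rows)
Evaluate each row (bits = a,b,c,d,e, MSB first):
  row 0 [00000]: (((NOT 0 XOR 0) AND (NOT 0 IMPLIES NOT 0)) OR (NOT 0 AND (0 OR 0))) -> 1
  row 1 [00001]: (((NOT 0 XOR 0) AND (NOT 0 IMPLIES NOT 0)) OR (NOT 0 AND (0 OR 0))) -> 1
  row 2 [00010]: (((NOT 1 XOR 0) AND (NOT 0 IMPLIES NOT 0)) OR (NOT 0 AND (0 OR 0))) -> 0
  row 3 [00011]: (((NOT 1 XOR 0) AND (NOT 0 IMPLIES NOT 0)) OR (NOT 0 AND (0 OR 0))) -> 0
  row 4 [00100]: (((NOT 0 XOR 1) AND (NOT 1 IMPLIES NOT 0)) OR (NOT 0 AND (0 OR 0))) -> 0
  row 5 [00101]: (((NOT 0 XOR 1) AND (NOT 1 IMPLIES NOT 0)) OR (NOT 0 AND (0 OR 0))) -> 0
  row 6 [00110]: (((NOT 1 XOR 1) AND (NOT 1 IMPLIES NOT 0)) OR (NOT 0 AND (0 OR 0))) -> 1
  row 7 [00111]: (((NOT 1 XOR 1) AND (NOT 1 IMPLIES NOT 0)) OR (NOT 0 AND (0 OR 0))) -> 1
  row 8 [01000]: (((NOT 0 XOR 0) AND (NOT 0 IMPLIES NOT 0)) OR (NOT 1 AND (0 OR 0))) -> 1
  row 9 [01001]: (((NOT 0 XOR 0) AND (NOT 0 IMPLIES NOT 0)) OR (NOT 1 AND (0 OR 0))) -> 1
  row 10 [01010]: (((NOT 1 XOR 0) AND (NOT 0 IMPLIES NOT 0)) OR (NOT 1 AND (0 OR 0))) -> 0
  row 11 [01011]: (((NOT 1 XOR 0) AND (NOT 0 IMPLIES NOT 0)) OR (NOT 1 AND (0 OR 0))) -> 0
  row 12 [01100]: (((NOT 0 XOR 1) AND (NOT 1 IMPLIES NOT 0)) OR (NOT 1 AND (0 OR 0))) -> 0
  row 13 [01101]: (((NOT 0 XOR 1) AND (NOT 1 IMPLIES NOT 0)) OR (NOT 1 AND (0 OR 0))) -> 0
  row 14 [01110]: (((NOT 1 XOR 1) AND (NOT 1 IMPLIES NOT 0)) OR (NOT 1 AND (0 OR 0))) -> 1
  row 15 [01111]: (((NOT 1 XOR 1) AND (NOT 1 IMPLIES NOT 0)) OR (NOT 1 AND (0 OR 0))) -> 1
  row 16 [10000]: (((NOT 0 XOR 0) AND (NOT 0 IMPLIES NOT 1)) OR (NOT 0 AND (1 OR 1))) -> 1
  row 17 [10001]: (((NOT 0 XOR 0) AND (NOT 0 IMPLIES NOT 1)) OR (NOT 0 AND (1 OR 1))) -> 1
  row 18 [10010]: (((NOT 1 XOR 0) AND (NOT 0 IMPLIES NOT 1)) OR (NOT 0 AND (1 OR 1))) -> 1
  row 19 [10011]: (((NOT 1 XOR 0) AND (NOT 0 IMPLIES NOT 1)) OR (NOT 0 AND (1 OR 1))) -> 1
  row 20 [10100]: (((NOT 0 XOR 1) AND (NOT 1 IMPLIES NOT 1)) OR (NOT 0 AND (1 OR 1))) -> 1
  row 21 [10101]: (((NOT 0 XOR 1) AND (NOT 1 IMPLIES NOT 1)) OR (NOT 0 AND (1 OR 1))) -> 1
  row 22 [10110]: (((NOT 1 XOR 1) AND (NOT 1 IMPLIES NOT 1)) OR (NOT 0 AND (1 OR 1))) -> 1
  row 23 [10111]: (((NOT 1 XOR 1) AND (NOT 1 IMPLIES NOT 1)) OR (NOT 0 AND (1 OR 1))) -> 1
  row 24 [11000]: (((NOT 0 XOR 0) AND (NOT 0 IMPLIES NOT 1)) OR (NOT 1 AND (1 OR 1))) -> 0
  row 25 [11001]: (((NOT 0 XOR 0) AND (NOT 0 IMPLIES NOT 1)) OR (NOT 1 AND (1 OR 1))) -> 0
  row 26 [11010]: (((NOT 1 XOR 0) AND (NOT 0 IMPLIES NOT 1)) OR (NOT 1 AND (1 OR 1))) -> 0
  row 27 [11011]: (((NOT 1 XOR 0) AND (NOT 0 IMPLIES NOT 1)) OR (NOT 1 AND (1 OR 1))) -> 0
  row 28 [11100]: (((NOT 0 XOR 1) AND (NOT 1 IMPLIES NOT 1)) OR (NOT 1 AND (1 OR 1))) -> 0
  row 29 [11101]: (((NOT 0 XOR 1) AND (NOT 1 IMPLIES NOT 1)) OR (NOT 1 AND (1 OR 1))) -> 0
  row 30 [11110]: (((NOT 1 XOR 1) AND (NOT 1 IMPLIES NOT 1)) OR (NOT 1 AND (1 OR 1))) -> 1
  row 31 [11111]: (((NOT 1 XOR 1) AND (NOT 1 IMPLIES NOT 1)) OR (NOT 1 AND (1 OR 1))) -> 1
Full result column, 4 rows per line (a,b,c fixed per line; d,e runs 00..11 left to right):
  rows 0-3 [a,b,c=000]: 1100  = hex C
  rows 4-7 [a,b,c=001]: 0011  = hex 3
  rows 8-11 [a,b,c=010]: 1100  = hex C
  rows 12-15 [a,b,c=011]: 0011  = hex 3
  rows 16-19 [a,b,c=100]: 1111  = hex F
  rows 20-23 [a,b,c=101]: 1111  = hex F
  rows 24-27 [a,b,c=110]: 0000  = hex 0
  rows 28-31 [a,b,c=111]: 0011  = hex 3
Output column (row 0 .. row 31) = 11000011110000111111111100000011
Output column grouped in 4s = 1100 0011 1100 0011 1111 1111 0000 0011 = 0xC3C3FF03
Convert to decimal digit by digit (value = value*16 + digit):
  C -> 12
  12*16 + 3 = 195
  195*16 + 12 (C) = 3132
  3132*16 + 3 = 50115
  50115*16 + 15 (F) = 801855
  801855*16 + 15 (F) = 12829695
  12829695*16 + 0 = 205275120
  205275120*16 + 3 = 3284401923
Decimal = 3284401923

3284401923


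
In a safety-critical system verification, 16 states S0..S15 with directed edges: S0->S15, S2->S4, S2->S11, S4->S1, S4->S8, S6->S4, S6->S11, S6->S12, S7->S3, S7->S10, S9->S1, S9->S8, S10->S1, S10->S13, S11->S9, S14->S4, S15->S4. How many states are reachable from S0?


BFS from S0:
  layer 0: {S0}
  layer 1: {S15}
  layer 2: {S4}
  layer 3: {S1, S8}
Reachable set: {S0, S1, S4, S8, S15}
Count = 5

5


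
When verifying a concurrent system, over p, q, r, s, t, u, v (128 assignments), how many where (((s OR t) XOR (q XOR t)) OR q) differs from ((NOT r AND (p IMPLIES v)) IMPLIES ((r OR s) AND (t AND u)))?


F1 = (((s OR t) XOR (q XOR t)) OR q)
F2 = ((NOT r AND (p IMPLIES v)) IMPLIES ((r OR s) AND (t AND u)))
Evaluate both on each of 128 rows (bits = p,q,r,s,t,u,v):
  row 0 [0000000]: F1=0 F2=0 -> 0
  row 1 [0000001]: F1=0 F2=0 -> 0
  row 2 [0000010]: F1=0 F2=0 -> 0
  row 3 [0000011]: F1=0 F2=0 -> 0
  row 4 [0000100]: F1=0 F2=0 -> 0
  (every remaining row is evaluated the same way; all 128 results are listed next)
Full result column, 8 rows per line (p,q,r,s fixed per line; t,u,v runs 000..111 left to right):
  rows 0-7 [p,q,r,s=0000]: 00000000  (ones: 0)
  rows 8-15 [p,q,r,s=0001]: 11110011  (ones: 6)
  rows 16-23 [p,q,r,s=0010]: 11111111  (ones: 8)
  rows 24-31 [p,q,r,s=0011]: 00001111  (ones: 4)
  rows 32-39 [p,q,r,s=0100]: 11111111  (ones: 8)
  rows 40-47 [p,q,r,s=0101]: 11111100  (ones: 6)
  rows 48-55 [p,q,r,s=0110]: 00000000  (ones: 0)
  rows 56-63 [p,q,r,s=0111]: 00000000  (ones: 0)
  rows 64-71 [p,q,r,s=1000]: 10101010  (ones: 4)
  rows 72-79 [p,q,r,s=1001]: 01011011  (ones: 5)
  rows 80-87 [p,q,r,s=1010]: 11111111  (ones: 8)
  rows 88-95 [p,q,r,s=1011]: 00001111  (ones: 4)
  rows 96-103 [p,q,r,s=1100]: 01010101  (ones: 4)
  rows 104-111 [p,q,r,s=1101]: 01010100  (ones: 3)
  rows 112-119 [p,q,r,s=1110]: 00000000  (ones: 0)
  rows 120-127 [p,q,r,s=1111]: 00000000  (ones: 0)
Disagreements = 0+6+8+4+8+6+0+0+4+5+8+4+4+3+0+0 = 60

60


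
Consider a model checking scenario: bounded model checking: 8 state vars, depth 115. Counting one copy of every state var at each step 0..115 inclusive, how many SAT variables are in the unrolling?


BMC unrolls to depth k, creating one copy of each state var for steps 0..k.
Step count = 115 + 1 = 116 (steps 0 through 115)
Vars per step = 8
Total = 8 * 116 = 928

928


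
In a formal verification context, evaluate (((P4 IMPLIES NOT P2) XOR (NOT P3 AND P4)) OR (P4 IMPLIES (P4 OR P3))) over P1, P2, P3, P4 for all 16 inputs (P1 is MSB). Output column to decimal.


Formula: (((P4 IMPLIES NOT P2) XOR (NOT P3 AND P4)) OR (P4 IMPLIES (P4 OR P3))) over P1, P2, P3, P4 (16 rows)
Evaluate each row (bits = P1,P2,P3,P4, MSB first):
  row 0 [0000]: (((0 IMPLIES NOT 0) XOR (NOT 0 AND 0)) OR (0 IMPLIES (0 OR 0))) -> 1
  row 1 [0001]: (((1 IMPLIES NOT 0) XOR (NOT 0 AND 1)) OR (1 IMPLIES (1 OR 0))) -> 1
  row 2 [0010]: (((0 IMPLIES NOT 0) XOR (NOT 1 AND 0)) OR (0 IMPLIES (0 OR 1))) -> 1
  row 3 [0011]: (((1 IMPLIES NOT 0) XOR (NOT 1 AND 1)) OR (1 IMPLIES (1 OR 1))) -> 1
  row 4 [0100]: (((0 IMPLIES NOT 1) XOR (NOT 0 AND 0)) OR (0 IMPLIES (0 OR 0))) -> 1
  row 5 [0101]: (((1 IMPLIES NOT 1) XOR (NOT 0 AND 1)) OR (1 IMPLIES (1 OR 0))) -> 1
  row 6 [0110]: (((0 IMPLIES NOT 1) XOR (NOT 1 AND 0)) OR (0 IMPLIES (0 OR 1))) -> 1
  row 7 [0111]: (((1 IMPLIES NOT 1) XOR (NOT 1 AND 1)) OR (1 IMPLIES (1 OR 1))) -> 1
  row 8 [1000]: (((0 IMPLIES NOT 0) XOR (NOT 0 AND 0)) OR (0 IMPLIES (0 OR 0))) -> 1
  row 9 [1001]: (((1 IMPLIES NOT 0) XOR (NOT 0 AND 1)) OR (1 IMPLIES (1 OR 0))) -> 1
  row 10 [1010]: (((0 IMPLIES NOT 0) XOR (NOT 1 AND 0)) OR (0 IMPLIES (0 OR 1))) -> 1
  row 11 [1011]: (((1 IMPLIES NOT 0) XOR (NOT 1 AND 1)) OR (1 IMPLIES (1 OR 1))) -> 1
  row 12 [1100]: (((0 IMPLIES NOT 1) XOR (NOT 0 AND 0)) OR (0 IMPLIES (0 OR 0))) -> 1
  row 13 [1101]: (((1 IMPLIES NOT 1) XOR (NOT 0 AND 1)) OR (1 IMPLIES (1 OR 0))) -> 1
  row 14 [1110]: (((0 IMPLIES NOT 1) XOR (NOT 1 AND 0)) OR (0 IMPLIES (0 OR 1))) -> 1
  row 15 [1111]: (((1 IMPLIES NOT 1) XOR (NOT 1 AND 1)) OR (1 IMPLIES (1 OR 1))) -> 1
Full result column, 4 rows per line (P1,P2 fixed per line; P3,P4 runs 00..11 left to right):
  rows 0-3 [P1,P2=00]: 1111  = hex F
  rows 4-7 [P1,P2=01]: 1111  = hex F
  rows 8-11 [P1,P2=10]: 1111  = hex F
  rows 12-15 [P1,P2=11]: 1111  = hex F
Output column (row 0 .. row 15) = 1111111111111111
Output column grouped in 4s = 1111 1111 1111 1111 = 0xFFFF
Convert to decimal digit by digit (value = value*16 + digit):
  F -> 15
  15*16 + 15 (F) = 255
  255*16 + 15 (F) = 4095
  4095*16 + 15 (F) = 65535
Decimal = 65535

65535


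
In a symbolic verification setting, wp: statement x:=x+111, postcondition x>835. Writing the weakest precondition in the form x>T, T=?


Formula: wp(x:=E, P) = P[E/x] (substitute E for x in postcondition)
Step 1: Postcondition: x>835
Step 2: Substitute x+111 for x: x+111>835
Step 3: Solve for x: x > 835-111 = 724

724


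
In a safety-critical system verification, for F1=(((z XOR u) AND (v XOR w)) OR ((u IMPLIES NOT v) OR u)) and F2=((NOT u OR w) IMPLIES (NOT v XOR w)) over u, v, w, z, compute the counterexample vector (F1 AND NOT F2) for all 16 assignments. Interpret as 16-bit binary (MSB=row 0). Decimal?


F1 = (((z XOR u) AND (v XOR w)) OR ((u IMPLIES NOT v) OR u))
F2 = ((NOT u OR w) IMPLIES (NOT v XOR w))
Counterexample to F1=>F2 is where F1=1 and F2=0.
Evaluate each row (bits = u,v,w,z, MSB first):
  row 0 [0000]: F1=1 F2=1 -> F1&~F2 -> 0
  row 1 [0001]: F1=1 F2=1 -> F1&~F2 -> 0
  row 2 [0010]: F1=1 F2=0 -> F1&~F2 -> 1
  row 3 [0011]: F1=1 F2=0 -> F1&~F2 -> 1
  row 4 [0100]: F1=1 F2=0 -> F1&~F2 -> 1
  row 5 [0101]: F1=1 F2=0 -> F1&~F2 -> 1
  row 6 [0110]: F1=1 F2=1 -> F1&~F2 -> 0
  row 7 [0111]: F1=1 F2=1 -> F1&~F2 -> 0
  row 8 [1000]: F1=1 F2=1 -> F1&~F2 -> 0
  row 9 [1001]: F1=1 F2=1 -> F1&~F2 -> 0
  row 10 [1010]: F1=1 F2=0 -> F1&~F2 -> 1
  row 11 [1011]: F1=1 F2=0 -> F1&~F2 -> 1
  row 12 [1100]: F1=1 F2=1 -> F1&~F2 -> 0
  row 13 [1101]: F1=1 F2=1 -> F1&~F2 -> 0
  row 14 [1110]: F1=1 F2=1 -> F1&~F2 -> 0
  row 15 [1111]: F1=1 F2=1 -> F1&~F2 -> 0
Full result column, 4 rows per line (u,v fixed per line; w,z runs 00..11 left to right):
  rows 0-3 [u,v=00]: 0011  = hex 3
  rows 4-7 [u,v=01]: 1100  = hex C
  rows 8-11 [u,v=10]: 0011  = hex 3
  rows 12-15 [u,v=11]: 0000  = hex 0
Counterexample vector (row 0 .. row 15) = 0011110000110000
Output column grouped in 4s = 0011 1100 0011 0000 = 0x3C30
Convert to decimal digit by digit (value = value*16 + digit):
  3 -> 3
  3*16 + 12 (C) = 60
  60*16 + 3 = 963
  963*16 + 0 = 15408
Decimal = 15408

15408


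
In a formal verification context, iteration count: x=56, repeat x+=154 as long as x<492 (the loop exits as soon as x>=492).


Step 1: x goes from 56 toward 492 by 154; the body runs while x<492, so iterations = ceil((bound-start)/step)
Step 2: Distance=436
Step 3: ceil(436/154)=3

3


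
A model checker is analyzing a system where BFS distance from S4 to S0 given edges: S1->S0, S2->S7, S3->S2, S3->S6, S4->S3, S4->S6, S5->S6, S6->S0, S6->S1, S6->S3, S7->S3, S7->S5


BFS layer-by-layer from S4:
  dist 0: {S4}
  dist 1: {S3, S6}
  dist 2: {S0, S1, S2}
  -> S0 reached at distance 2
Shortest path length = 2

2


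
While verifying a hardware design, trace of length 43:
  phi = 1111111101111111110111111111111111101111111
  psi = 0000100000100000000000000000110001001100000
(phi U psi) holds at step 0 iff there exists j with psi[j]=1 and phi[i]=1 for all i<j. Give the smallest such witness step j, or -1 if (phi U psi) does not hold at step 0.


(phi U psi) at 0: need smallest j with psi[j]=1 and phi[i]=1 for all i in [0,j).
Scan from step 0:
  step 0: phi=1, psi=0 -> continue
  step 1: phi=1, psi=0 -> continue
  step 2: phi=1, psi=0 -> continue
  step 3: phi=1, psi=0 -> continue
  step 4: psi=1 and phi held for [0,4) -> witness found
Witness step = 4

4


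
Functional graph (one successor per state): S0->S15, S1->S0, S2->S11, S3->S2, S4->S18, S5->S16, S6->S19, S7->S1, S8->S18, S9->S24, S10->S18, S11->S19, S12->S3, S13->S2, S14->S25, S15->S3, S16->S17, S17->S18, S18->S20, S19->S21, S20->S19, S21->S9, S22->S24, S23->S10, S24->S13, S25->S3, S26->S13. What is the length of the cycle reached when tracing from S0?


Trace from S0 until a state repeats:
  S0 -> S15 -> S3 -> S2 -> S11 -> S19 -> S21 -> S9 -> S24 -> S13 -> S2
S2 first seen at step 3, revisited at step 10.
Cycle length = 10 - 3 = 7

7


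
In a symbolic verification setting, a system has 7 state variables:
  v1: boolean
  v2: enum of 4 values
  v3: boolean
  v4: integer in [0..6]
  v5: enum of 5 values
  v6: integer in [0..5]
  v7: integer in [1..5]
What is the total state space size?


State space = product of domain sizes of all variables.
Domain sizes:
  v1 (boolean): 2
  v2 (enum of 4 values): 4
  v3 (boolean): 2
  v4 (integer in [0..6]): 7
  v5 (enum of 5 values): 5
  v6 (integer in [0..5]): 6
  v7 (integer in [1..5]): 5
Product = 2 * 4 * 2 * 7 * 5 * 6 * 5 = 16800

16800


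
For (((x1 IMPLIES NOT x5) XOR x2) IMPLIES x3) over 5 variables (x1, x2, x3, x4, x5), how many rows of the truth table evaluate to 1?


Formula: (((x1 IMPLIES NOT x5) XOR x2) IMPLIES x3) over 5 vars (32 rows)
Evaluate each row (x1, x2, x3, x4, x5 as bits, MSB first):
  row 0 [00000]: (((0 IMPLIES NOT 0) XOR 0) IMPLIES 0) -> 0
  row 1 [00001]: (((0 IMPLIES NOT 1) XOR 0) IMPLIES 0) -> 0
  row 2 [00010]: (((0 IMPLIES NOT 0) XOR 0) IMPLIES 0) -> 0
  row 3 [00011]: (((0 IMPLIES NOT 1) XOR 0) IMPLIES 0) -> 0
  row 4 [00100]: (((0 IMPLIES NOT 0) XOR 0) IMPLIES 1) -> 1
  row 5 [00101]: (((0 IMPLIES NOT 1) XOR 0) IMPLIES 1) -> 1
  row 6 [00110]: (((0 IMPLIES NOT 0) XOR 0) IMPLIES 1) -> 1
  row 7 [00111]: (((0 IMPLIES NOT 1) XOR 0) IMPLIES 1) -> 1
  row 8 [01000]: (((0 IMPLIES NOT 0) XOR 1) IMPLIES 0) -> 1
  row 9 [01001]: (((0 IMPLIES NOT 1) XOR 1) IMPLIES 0) -> 1
  row 10 [01010]: (((0 IMPLIES NOT 0) XOR 1) IMPLIES 0) -> 1
  row 11 [01011]: (((0 IMPLIES NOT 1) XOR 1) IMPLIES 0) -> 1
  row 12 [01100]: (((0 IMPLIES NOT 0) XOR 1) IMPLIES 1) -> 1
  row 13 [01101]: (((0 IMPLIES NOT 1) XOR 1) IMPLIES 1) -> 1
  row 14 [01110]: (((0 IMPLIES NOT 0) XOR 1) IMPLIES 1) -> 1
  row 15 [01111]: (((0 IMPLIES NOT 1) XOR 1) IMPLIES 1) -> 1
  row 16 [10000]: (((1 IMPLIES NOT 0) XOR 0) IMPLIES 0) -> 0
  row 17 [10001]: (((1 IMPLIES NOT 1) XOR 0) IMPLIES 0) -> 1
  row 18 [10010]: (((1 IMPLIES NOT 0) XOR 0) IMPLIES 0) -> 0
  row 19 [10011]: (((1 IMPLIES NOT 1) XOR 0) IMPLIES 0) -> 1
  row 20 [10100]: (((1 IMPLIES NOT 0) XOR 0) IMPLIES 1) -> 1
  row 21 [10101]: (((1 IMPLIES NOT 1) XOR 0) IMPLIES 1) -> 1
  row 22 [10110]: (((1 IMPLIES NOT 0) XOR 0) IMPLIES 1) -> 1
  row 23 [10111]: (((1 IMPLIES NOT 1) XOR 0) IMPLIES 1) -> 1
  row 24 [11000]: (((1 IMPLIES NOT 0) XOR 1) IMPLIES 0) -> 1
  row 25 [11001]: (((1 IMPLIES NOT 1) XOR 1) IMPLIES 0) -> 0
  row 26 [11010]: (((1 IMPLIES NOT 0) XOR 1) IMPLIES 0) -> 1
  row 27 [11011]: (((1 IMPLIES NOT 1) XOR 1) IMPLIES 0) -> 0
  row 28 [11100]: (((1 IMPLIES NOT 0) XOR 1) IMPLIES 1) -> 1
  row 29 [11101]: (((1 IMPLIES NOT 1) XOR 1) IMPLIES 1) -> 1
  row 30 [11110]: (((1 IMPLIES NOT 0) XOR 1) IMPLIES 1) -> 1
  row 31 [11111]: (((1 IMPLIES NOT 1) XOR 1) IMPLIES 1) -> 1
Full result column, 8 rows per line (x1,x2 fixed per line; x3,x4,x5 runs 000..111 left to right):
  rows 0-7 [x1,x2=00]: 00001111  (ones: 4)
  rows 8-15 [x1,x2=01]: 11111111  (ones: 8)
  rows 16-23 [x1,x2=10]: 01011111  (ones: 6)
  rows 24-31 [x1,x2=11]: 10101111  (ones: 6)
Count of 1-rows = 4+8+6+6 = 24

24


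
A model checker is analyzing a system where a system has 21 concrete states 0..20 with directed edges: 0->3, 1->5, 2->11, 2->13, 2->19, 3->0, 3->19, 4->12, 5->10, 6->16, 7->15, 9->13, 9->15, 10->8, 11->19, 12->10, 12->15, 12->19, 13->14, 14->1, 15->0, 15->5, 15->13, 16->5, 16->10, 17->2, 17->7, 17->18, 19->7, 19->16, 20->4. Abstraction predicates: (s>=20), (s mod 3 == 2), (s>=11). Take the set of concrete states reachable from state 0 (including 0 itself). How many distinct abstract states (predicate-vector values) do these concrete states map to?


BFS from 0:
Concrete reachable: {0, 1, 3, 5, 7, 8, 10, 13, 14, 15, 16, 19}
Abstract via predicates (s>=20), (s mod 3 == 2), (s>=11):
  (0,0,0) <- {0, 1, 3, 7, 10}
  (0,0,1) <- {13, 15, 16, 19}
  (0,1,0) <- {5, 8}
  (0,1,1) <- {14}
Distinct abstract states = 4

4


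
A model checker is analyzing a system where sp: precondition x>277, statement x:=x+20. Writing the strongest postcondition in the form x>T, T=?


Formula: sp(P, x:=E) = exists old_x. (x = E[old_x/x]) AND P[old_x/x] (old_x is the value of x before the assignment; eliminate old_x by solving x = E[old_x/x] for old_x)
Step 1: Precondition P: x>277, i.e. old_x > 277
Step 2: Assignment gives x = old_x + 20, so old_x = x - 20
Step 3: Substitute into P: x - 20 > 277
Step 4: Simplify: x > 277+20 = 297

297


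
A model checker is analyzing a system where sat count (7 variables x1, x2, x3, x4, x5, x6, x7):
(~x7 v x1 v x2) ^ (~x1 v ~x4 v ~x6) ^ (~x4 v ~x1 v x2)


CNF with 3 clauses over 7 vars (128 assignments).
An assignment satisfies CNF iff every clause has >=1 true literal.
Check each row (bits = x1,x2,x3,x4,x5,x6,x7; clause T/F shown):
  row 0 [0000000]: clauses=TTT -> 1
  row 1 [0000001]: clauses=FTT -> 0
  row 2 [0000010]: clauses=TTT -> 1
  row 3 [0000011]: clauses=FTT -> 0
  row 4 [0000100]: clauses=TTT -> 1
  (every remaining row is evaluated the same way; all 128 results are listed next)
Full result column, 8 rows per line (x1,x2,x3,x4 fixed per line; x5,x6,x7 runs 000..111 left to right):
  rows 0-7 [x1,x2,x3,x4=0000]: 10101010  (ones: 4)
  rows 8-15 [x1,x2,x3,x4=0001]: 10101010  (ones: 4)
  rows 16-23 [x1,x2,x3,x4=0010]: 10101010  (ones: 4)
  rows 24-31 [x1,x2,x3,x4=0011]: 10101010  (ones: 4)
  rows 32-39 [x1,x2,x3,x4=0100]: 11111111  (ones: 8)
  rows 40-47 [x1,x2,x3,x4=0101]: 11111111  (ones: 8)
  rows 48-55 [x1,x2,x3,x4=0110]: 11111111  (ones: 8)
  rows 56-63 [x1,x2,x3,x4=0111]: 11111111  (ones: 8)
  rows 64-71 [x1,x2,x3,x4=1000]: 11111111  (ones: 8)
  rows 72-79 [x1,x2,x3,x4=1001]: 00000000  (ones: 0)
  rows 80-87 [x1,x2,x3,x4=1010]: 11111111  (ones: 8)
  rows 88-95 [x1,x2,x3,x4=1011]: 00000000  (ones: 0)
  rows 96-103 [x1,x2,x3,x4=1100]: 11111111  (ones: 8)
  rows 104-111 [x1,x2,x3,x4=1101]: 11001100  (ones: 4)
  rows 112-119 [x1,x2,x3,x4=1110]: 11111111  (ones: 8)
  rows 120-127 [x1,x2,x3,x4=1111]: 11001100  (ones: 4)
Satisfying assignments = 4+4+4+4+8+8+8+8+8+0+8+0+8+4+8+4 = 88

88


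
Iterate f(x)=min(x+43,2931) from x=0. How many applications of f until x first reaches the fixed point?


Step 1: x=0, cap=2931, increment=43
Step 2: x grows by 43 each step until capped at 2931; fixed point is x=2931
Step 3: iterations = ceil(2931/43) = 69

69


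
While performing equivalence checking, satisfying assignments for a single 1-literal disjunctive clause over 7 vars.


Step 1: Total=2^7=128
Step 2: Unsat when all 1 false: 2^6=64
Step 3: Sat=128-64=64

64


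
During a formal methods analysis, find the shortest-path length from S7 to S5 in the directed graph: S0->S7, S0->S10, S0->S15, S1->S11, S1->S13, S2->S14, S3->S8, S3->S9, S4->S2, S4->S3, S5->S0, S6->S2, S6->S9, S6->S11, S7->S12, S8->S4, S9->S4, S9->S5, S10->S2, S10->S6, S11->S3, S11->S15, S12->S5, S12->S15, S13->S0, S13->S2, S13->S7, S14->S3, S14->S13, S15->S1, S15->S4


BFS layer-by-layer from S7:
  dist 0: {S7}
  dist 1: {S12}
  dist 2: {S5, S15}
  -> S5 reached at distance 2
Shortest path length = 2

2


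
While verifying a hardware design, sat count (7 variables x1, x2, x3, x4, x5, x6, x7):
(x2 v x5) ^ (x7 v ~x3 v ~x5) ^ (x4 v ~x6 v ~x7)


CNF with 3 clauses over 7 vars (128 assignments).
An assignment satisfies CNF iff every clause has >=1 true literal.
Check each row (bits = x1,x2,x3,x4,x5,x6,x7; clause T/F shown):
  row 0 [0000000]: clauses=FTT -> 0
  row 1 [0000001]: clauses=FTT -> 0
  row 2 [0000010]: clauses=FTT -> 0
  row 3 [0000011]: clauses=FTF -> 0
  row 4 [0000100]: clauses=TTT -> 1
  (every remaining row is evaluated the same way; all 128 results are listed next)
Full result column, 8 rows per line (x1,x2,x3,x4 fixed per line; x5,x6,x7 runs 000..111 left to right):
  rows 0-7 [x1,x2,x3,x4=0000]: 00001110  (ones: 3)
  rows 8-15 [x1,x2,x3,x4=0001]: 00001111  (ones: 4)
  rows 16-23 [x1,x2,x3,x4=0010]: 00000100  (ones: 1)
  rows 24-31 [x1,x2,x3,x4=0011]: 00000101  (ones: 2)
  rows 32-39 [x1,x2,x3,x4=0100]: 11101110  (ones: 6)
  rows 40-47 [x1,x2,x3,x4=0101]: 11111111  (ones: 8)
  rows 48-55 [x1,x2,x3,x4=0110]: 11100100  (ones: 4)
  rows 56-63 [x1,x2,x3,x4=0111]: 11110101  (ones: 6)
  rows 64-71 [x1,x2,x3,x4=1000]: 00001110  (ones: 3)
  rows 72-79 [x1,x2,x3,x4=1001]: 00001111  (ones: 4)
  rows 80-87 [x1,x2,x3,x4=1010]: 00000100  (ones: 1)
  rows 88-95 [x1,x2,x3,x4=1011]: 00000101  (ones: 2)
  rows 96-103 [x1,x2,x3,x4=1100]: 11101110  (ones: 6)
  rows 104-111 [x1,x2,x3,x4=1101]: 11111111  (ones: 8)
  rows 112-119 [x1,x2,x3,x4=1110]: 11100100  (ones: 4)
  rows 120-127 [x1,x2,x3,x4=1111]: 11110101  (ones: 6)
Satisfying assignments = 3+4+1+2+6+8+4+6+3+4+1+2+6+8+4+6 = 68

68


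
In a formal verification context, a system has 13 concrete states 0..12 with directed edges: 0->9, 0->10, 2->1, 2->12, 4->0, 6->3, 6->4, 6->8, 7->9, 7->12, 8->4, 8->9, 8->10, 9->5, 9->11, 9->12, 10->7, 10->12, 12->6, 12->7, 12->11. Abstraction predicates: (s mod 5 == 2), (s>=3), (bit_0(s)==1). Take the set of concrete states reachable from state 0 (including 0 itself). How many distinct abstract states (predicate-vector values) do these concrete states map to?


BFS from 0:
Concrete reachable: {0, 3, 4, 5, 6, 7, 8, 9, 10, 11, 12}
Abstract via predicates (s mod 5 == 2), (s>=3), (bit_0(s)==1):
  (0,0,0) <- {0}
  (0,1,0) <- {4, 6, 8, 10}
  (0,1,1) <- {3, 5, 9, 11}
  (1,1,0) <- {12}
  (1,1,1) <- {7}
Distinct abstract states = 5

5


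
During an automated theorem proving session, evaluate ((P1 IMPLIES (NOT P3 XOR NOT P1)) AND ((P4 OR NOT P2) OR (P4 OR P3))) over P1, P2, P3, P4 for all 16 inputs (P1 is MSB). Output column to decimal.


Formula: ((P1 IMPLIES (NOT P3 XOR NOT P1)) AND ((P4 OR NOT P2) OR (P4 OR P3))) over P1, P2, P3, P4 (16 rows)
Evaluate each row (bits = P1,P2,P3,P4, MSB first):
  row 0 [0000]: ((0 IMPLIES (NOT 0 XOR NOT 0)) AND ((0 OR NOT 0) OR (0 OR 0))) -> 1
  row 1 [0001]: ((0 IMPLIES (NOT 0 XOR NOT 0)) AND ((1 OR NOT 0) OR (1 OR 0))) -> 1
  row 2 [0010]: ((0 IMPLIES (NOT 1 XOR NOT 0)) AND ((0 OR NOT 0) OR (0 OR 1))) -> 1
  row 3 [0011]: ((0 IMPLIES (NOT 1 XOR NOT 0)) AND ((1 OR NOT 0) OR (1 OR 1))) -> 1
  row 4 [0100]: ((0 IMPLIES (NOT 0 XOR NOT 0)) AND ((0 OR NOT 1) OR (0 OR 0))) -> 0
  row 5 [0101]: ((0 IMPLIES (NOT 0 XOR NOT 0)) AND ((1 OR NOT 1) OR (1 OR 0))) -> 1
  row 6 [0110]: ((0 IMPLIES (NOT 1 XOR NOT 0)) AND ((0 OR NOT 1) OR (0 OR 1))) -> 1
  row 7 [0111]: ((0 IMPLIES (NOT 1 XOR NOT 0)) AND ((1 OR NOT 1) OR (1 OR 1))) -> 1
  row 8 [1000]: ((1 IMPLIES (NOT 0 XOR NOT 1)) AND ((0 OR NOT 0) OR (0 OR 0))) -> 1
  row 9 [1001]: ((1 IMPLIES (NOT 0 XOR NOT 1)) AND ((1 OR NOT 0) OR (1 OR 0))) -> 1
  row 10 [1010]: ((1 IMPLIES (NOT 1 XOR NOT 1)) AND ((0 OR NOT 0) OR (0 OR 1))) -> 0
  row 11 [1011]: ((1 IMPLIES (NOT 1 XOR NOT 1)) AND ((1 OR NOT 0) OR (1 OR 1))) -> 0
  row 12 [1100]: ((1 IMPLIES (NOT 0 XOR NOT 1)) AND ((0 OR NOT 1) OR (0 OR 0))) -> 0
  row 13 [1101]: ((1 IMPLIES (NOT 0 XOR NOT 1)) AND ((1 OR NOT 1) OR (1 OR 0))) -> 1
  row 14 [1110]: ((1 IMPLIES (NOT 1 XOR NOT 1)) AND ((0 OR NOT 1) OR (0 OR 1))) -> 0
  row 15 [1111]: ((1 IMPLIES (NOT 1 XOR NOT 1)) AND ((1 OR NOT 1) OR (1 OR 1))) -> 0
Full result column, 4 rows per line (P1,P2 fixed per line; P3,P4 runs 00..11 left to right):
  rows 0-3 [P1,P2=00]: 1111  = hex F
  rows 4-7 [P1,P2=01]: 0111  = hex 7
  rows 8-11 [P1,P2=10]: 1100  = hex C
  rows 12-15 [P1,P2=11]: 0100  = hex 4
Output column (row 0 .. row 15) = 1111011111000100
Output column grouped in 4s = 1111 0111 1100 0100 = 0xF7C4
Convert to decimal digit by digit (value = value*16 + digit):
  F -> 15
  15*16 + 7 = 247
  247*16 + 12 (C) = 3964
  3964*16 + 4 = 63428
Decimal = 63428

63428


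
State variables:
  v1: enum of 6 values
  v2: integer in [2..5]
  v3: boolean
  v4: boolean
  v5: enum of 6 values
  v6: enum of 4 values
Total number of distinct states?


State space = product of domain sizes of all variables.
Domain sizes:
  v1 (enum of 6 values): 6
  v2 (integer in [2..5]): 4
  v3 (boolean): 2
  v4 (boolean): 2
  v5 (enum of 6 values): 6
  v6 (enum of 4 values): 4
Product = 6 * 4 * 2 * 2 * 6 * 4 = 2304

2304


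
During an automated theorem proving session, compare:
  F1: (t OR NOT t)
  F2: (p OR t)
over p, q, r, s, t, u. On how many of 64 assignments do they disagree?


F1 = (t OR NOT t)
F2 = (p OR t)
Evaluate both on each of 64 rows (bits = p,q,r,s,t,u):
  row 0 [000000]: F1=1 F2=0 (differ) -> 1
  row 1 [000001]: F1=1 F2=0 (differ) -> 1
  row 2 [000010]: F1=1 F2=1 -> 0
  row 3 [000011]: F1=1 F2=1 -> 0
  row 4 [000100]: F1=1 F2=0 (differ) -> 1
  (every remaining row is evaluated the same way; all 64 results are listed next)
Full result column, 8 rows per line (p,q,r fixed per line; s,t,u runs 000..111 left to right):
  rows 0-7 [p,q,r=000]: 11001100  (ones: 4)
  rows 8-15 [p,q,r=001]: 11001100  (ones: 4)
  rows 16-23 [p,q,r=010]: 11001100  (ones: 4)
  rows 24-31 [p,q,r=011]: 11001100  (ones: 4)
  rows 32-39 [p,q,r=100]: 00000000  (ones: 0)
  rows 40-47 [p,q,r=101]: 00000000  (ones: 0)
  rows 48-55 [p,q,r=110]: 00000000  (ones: 0)
  rows 56-63 [p,q,r=111]: 00000000  (ones: 0)
Disagreements = 4+4+4+4+0+0+0+0 = 16

16


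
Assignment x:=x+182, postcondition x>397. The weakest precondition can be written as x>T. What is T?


Formula: wp(x:=E, P) = P[E/x] (substitute E for x in postcondition)
Step 1: Postcondition: x>397
Step 2: Substitute x+182 for x: x+182>397
Step 3: Solve for x: x > 397-182 = 215

215


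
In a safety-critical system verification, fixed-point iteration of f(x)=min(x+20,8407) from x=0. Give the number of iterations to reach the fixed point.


Step 1: x=0, cap=8407, increment=20
Step 2: x grows by 20 each step until capped at 8407; fixed point is x=8407
Step 3: iterations = ceil(8407/20) = 421

421


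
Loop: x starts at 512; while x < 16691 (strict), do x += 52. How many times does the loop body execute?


Step 1: x goes from 512 toward 16691 by 52; the body runs while x<16691, so iterations = ceil((bound-start)/step)
Step 2: Distance=16179
Step 3: ceil(16179/52)=312

312


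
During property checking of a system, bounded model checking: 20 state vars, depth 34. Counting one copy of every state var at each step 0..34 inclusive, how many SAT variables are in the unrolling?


BMC unrolls to depth k, creating one copy of each state var for steps 0..k.
Step count = 34 + 1 = 35 (steps 0 through 34)
Vars per step = 20
Total = 20 * 35 = 700

700


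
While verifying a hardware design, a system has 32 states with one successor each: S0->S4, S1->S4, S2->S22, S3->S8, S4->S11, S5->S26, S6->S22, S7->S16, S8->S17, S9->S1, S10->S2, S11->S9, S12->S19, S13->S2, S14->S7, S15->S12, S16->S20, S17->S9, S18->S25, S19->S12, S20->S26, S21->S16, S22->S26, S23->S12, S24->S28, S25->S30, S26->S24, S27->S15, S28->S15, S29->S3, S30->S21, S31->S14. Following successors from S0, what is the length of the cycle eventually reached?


Trace from S0 until a state repeats:
  S0 -> S4 -> S11 -> S9 -> S1 -> S4
S4 first seen at step 1, revisited at step 5.
Cycle length = 5 - 1 = 4

4


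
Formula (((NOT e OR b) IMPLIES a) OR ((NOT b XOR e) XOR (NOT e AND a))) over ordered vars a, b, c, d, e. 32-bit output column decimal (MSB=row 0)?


Formula: (((NOT e OR b) IMPLIES a) OR ((NOT b XOR e) XOR (NOT e AND a))) over a, b, c, d, e (32 rows)
Evaluate each row (bits = a,b,c,d,e, MSB first):
  row 0 [00000]: (((NOT 0 OR 0) IMPLIES 0) OR ((NOT 0 XOR 0) XOR (NOT 0 AND 0))) -> 1
  row 1 [00001]: (((NOT 1 OR 0) IMPLIES 0) OR ((NOT 0 XOR 1) XOR (NOT 1 AND 0))) -> 1
  row 2 [00010]: (((NOT 0 OR 0) IMPLIES 0) OR ((NOT 0 XOR 0) XOR (NOT 0 AND 0))) -> 1
  row 3 [00011]: (((NOT 1 OR 0) IMPLIES 0) OR ((NOT 0 XOR 1) XOR (NOT 1 AND 0))) -> 1
  row 4 [00100]: (((NOT 0 OR 0) IMPLIES 0) OR ((NOT 0 XOR 0) XOR (NOT 0 AND 0))) -> 1
  row 5 [00101]: (((NOT 1 OR 0) IMPLIES 0) OR ((NOT 0 XOR 1) XOR (NOT 1 AND 0))) -> 1
  row 6 [00110]: (((NOT 0 OR 0) IMPLIES 0) OR ((NOT 0 XOR 0) XOR (NOT 0 AND 0))) -> 1
  row 7 [00111]: (((NOT 1 OR 0) IMPLIES 0) OR ((NOT 0 XOR 1) XOR (NOT 1 AND 0))) -> 1
  row 8 [01000]: (((NOT 0 OR 1) IMPLIES 0) OR ((NOT 1 XOR 0) XOR (NOT 0 AND 0))) -> 0
  row 9 [01001]: (((NOT 1 OR 1) IMPLIES 0) OR ((NOT 1 XOR 1) XOR (NOT 1 AND 0))) -> 1
  row 10 [01010]: (((NOT 0 OR 1) IMPLIES 0) OR ((NOT 1 XOR 0) XOR (NOT 0 AND 0))) -> 0
  row 11 [01011]: (((NOT 1 OR 1) IMPLIES 0) OR ((NOT 1 XOR 1) XOR (NOT 1 AND 0))) -> 1
  row 12 [01100]: (((NOT 0 OR 1) IMPLIES 0) OR ((NOT 1 XOR 0) XOR (NOT 0 AND 0))) -> 0
  row 13 [01101]: (((NOT 1 OR 1) IMPLIES 0) OR ((NOT 1 XOR 1) XOR (NOT 1 AND 0))) -> 1
  row 14 [01110]: (((NOT 0 OR 1) IMPLIES 0) OR ((NOT 1 XOR 0) XOR (NOT 0 AND 0))) -> 0
  row 15 [01111]: (((NOT 1 OR 1) IMPLIES 0) OR ((NOT 1 XOR 1) XOR (NOT 1 AND 0))) -> 1
  row 16 [10000]: (((NOT 0 OR 0) IMPLIES 1) OR ((NOT 0 XOR 0) XOR (NOT 0 AND 1))) -> 1
  row 17 [10001]: (((NOT 1 OR 0) IMPLIES 1) OR ((NOT 0 XOR 1) XOR (NOT 1 AND 1))) -> 1
  row 18 [10010]: (((NOT 0 OR 0) IMPLIES 1) OR ((NOT 0 XOR 0) XOR (NOT 0 AND 1))) -> 1
  row 19 [10011]: (((NOT 1 OR 0) IMPLIES 1) OR ((NOT 0 XOR 1) XOR (NOT 1 AND 1))) -> 1
  row 20 [10100]: (((NOT 0 OR 0) IMPLIES 1) OR ((NOT 0 XOR 0) XOR (NOT 0 AND 1))) -> 1
  row 21 [10101]: (((NOT 1 OR 0) IMPLIES 1) OR ((NOT 0 XOR 1) XOR (NOT 1 AND 1))) -> 1
  row 22 [10110]: (((NOT 0 OR 0) IMPLIES 1) OR ((NOT 0 XOR 0) XOR (NOT 0 AND 1))) -> 1
  row 23 [10111]: (((NOT 1 OR 0) IMPLIES 1) OR ((NOT 0 XOR 1) XOR (NOT 1 AND 1))) -> 1
  row 24 [11000]: (((NOT 0 OR 1) IMPLIES 1) OR ((NOT 1 XOR 0) XOR (NOT 0 AND 1))) -> 1
  row 25 [11001]: (((NOT 1 OR 1) IMPLIES 1) OR ((NOT 1 XOR 1) XOR (NOT 1 AND 1))) -> 1
  row 26 [11010]: (((NOT 0 OR 1) IMPLIES 1) OR ((NOT 1 XOR 0) XOR (NOT 0 AND 1))) -> 1
  row 27 [11011]: (((NOT 1 OR 1) IMPLIES 1) OR ((NOT 1 XOR 1) XOR (NOT 1 AND 1))) -> 1
  row 28 [11100]: (((NOT 0 OR 1) IMPLIES 1) OR ((NOT 1 XOR 0) XOR (NOT 0 AND 1))) -> 1
  row 29 [11101]: (((NOT 1 OR 1) IMPLIES 1) OR ((NOT 1 XOR 1) XOR (NOT 1 AND 1))) -> 1
  row 30 [11110]: (((NOT 0 OR 1) IMPLIES 1) OR ((NOT 1 XOR 0) XOR (NOT 0 AND 1))) -> 1
  row 31 [11111]: (((NOT 1 OR 1) IMPLIES 1) OR ((NOT 1 XOR 1) XOR (NOT 1 AND 1))) -> 1
Full result column, 4 rows per line (a,b,c fixed per line; d,e runs 00..11 left to right):
  rows 0-3 [a,b,c=000]: 1111  = hex F
  rows 4-7 [a,b,c=001]: 1111  = hex F
  rows 8-11 [a,b,c=010]: 0101  = hex 5
  rows 12-15 [a,b,c=011]: 0101  = hex 5
  rows 16-19 [a,b,c=100]: 1111  = hex F
  rows 20-23 [a,b,c=101]: 1111  = hex F
  rows 24-27 [a,b,c=110]: 1111  = hex F
  rows 28-31 [a,b,c=111]: 1111  = hex F
Output column (row 0 .. row 31) = 11111111010101011111111111111111
Output column grouped in 4s = 1111 1111 0101 0101 1111 1111 1111 1111 = 0xFF55FFFF
Convert to decimal digit by digit (value = value*16 + digit):
  F -> 15
  15*16 + 15 (F) = 255
  255*16 + 5 = 4085
  4085*16 + 5 = 65365
  65365*16 + 15 (F) = 1045855
  1045855*16 + 15 (F) = 16733695
  16733695*16 + 15 (F) = 267739135
  267739135*16 + 15 (F) = 4283826175
Decimal = 4283826175

4283826175
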